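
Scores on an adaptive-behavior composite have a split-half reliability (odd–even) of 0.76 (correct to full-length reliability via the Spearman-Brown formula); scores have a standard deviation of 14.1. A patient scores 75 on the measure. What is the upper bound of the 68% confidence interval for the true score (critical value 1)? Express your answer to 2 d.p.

80.21

Spearman-Brown: r = 2(0.76) / (1 + 0.76) = 1.5200 / 1.7600 ≈ 0.8636
SEM = 14.1000×√(1 − 0.8636) ≈ 5.2068
1 × SEM ≈ 5.2068
Upper limit = 75 + 5.2068 ≈ 80.2068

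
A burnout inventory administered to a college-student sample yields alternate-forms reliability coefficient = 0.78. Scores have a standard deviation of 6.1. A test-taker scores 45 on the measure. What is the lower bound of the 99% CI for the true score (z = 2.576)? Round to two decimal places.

The standard error of measurement is 6.100·√(1 − 0.780) ≈ 6.100·0.469 ≈ 2.861.
2.576 · SEM ≈ 7.370
Lower bound: 45 − 7.370 = 37.630

37.63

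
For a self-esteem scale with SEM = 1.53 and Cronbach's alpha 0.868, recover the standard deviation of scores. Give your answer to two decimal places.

4.21

SD = SEM / √(1 − r) = 1.53 / √0.1320 ≃ 1.53 / 0.3633 ≃ 4.2112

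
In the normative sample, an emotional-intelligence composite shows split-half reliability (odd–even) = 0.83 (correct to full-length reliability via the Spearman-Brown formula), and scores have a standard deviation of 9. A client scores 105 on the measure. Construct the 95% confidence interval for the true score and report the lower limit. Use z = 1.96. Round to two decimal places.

Spearman-Brown: r = 2(0.83) / (1 + 0.83) = 1.660 / 1.830 ≈ 0.907
SEM = 9.000 * √(1 − 0.907) = 9.000 * √0.093 ≈ 9.000 * 0.305 ≈ 2.743
Half-width = 1.96*2.743 ≈ 5.376
Lower limit = 105 − 5.376 ≈ 99.624

99.62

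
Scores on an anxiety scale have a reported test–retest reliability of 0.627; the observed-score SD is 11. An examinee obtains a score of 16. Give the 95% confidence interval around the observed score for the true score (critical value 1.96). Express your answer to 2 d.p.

[2.83, 29.17]

SEM = 11.000*√(1 − 0.627) ≈ 6.718
Margin = 1.96 * 6.718 ≈ 13.167
95% CI: 16 ± 13.167 = [2.833, 29.167]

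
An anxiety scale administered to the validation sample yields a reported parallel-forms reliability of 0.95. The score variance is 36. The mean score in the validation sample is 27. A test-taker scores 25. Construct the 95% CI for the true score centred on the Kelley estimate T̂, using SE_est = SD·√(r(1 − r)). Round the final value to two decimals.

SD = √36 ≈ 6.000
T̂ = r·X + (1 − r)·M = 0.950×25 + 0.050×27 = 23.750 + 1.350 ≈ 25.100
SE_est = SD × √(r(1 − r)) = 6.000 × √0.048 ≈ 6.000 × 0.218 ≈ 1.308
95% CI: 25.100 ± 2.563 ≈ (22.537, 27.663)

[22.54, 27.66]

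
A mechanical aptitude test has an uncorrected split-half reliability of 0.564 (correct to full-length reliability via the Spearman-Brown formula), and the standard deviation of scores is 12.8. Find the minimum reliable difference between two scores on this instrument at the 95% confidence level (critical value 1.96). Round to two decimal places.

Full-length reliability (Spearman-Brown) = 2(0.564)/(1+0.564) ≈ 0.721
SEM = 12.800 · √(1 − 0.721) = 12.800 · √0.279 ≈ 12.800 · 0.528 ≈ 6.758
Standard error of the difference = 6.758·√2 ≈ 9.558
Smallest detectable difference = 1.96·9.558 ≈ 18.733

18.73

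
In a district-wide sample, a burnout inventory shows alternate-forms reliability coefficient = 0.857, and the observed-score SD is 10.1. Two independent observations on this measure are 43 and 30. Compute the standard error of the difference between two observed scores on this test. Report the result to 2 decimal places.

SEM = 10.1000*√(1 − 0.8570) ≈ 3.8193
Standard error of the difference = 3.8193·√2 ≈ 5.4014

5.40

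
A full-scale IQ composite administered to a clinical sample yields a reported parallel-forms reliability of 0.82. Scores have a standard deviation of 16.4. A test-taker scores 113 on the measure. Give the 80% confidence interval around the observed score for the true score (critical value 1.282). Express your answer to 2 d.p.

[104.08, 121.92]

SEM = 16.4000 · √(1 − 0.8200) = 16.4000 · √0.1800 ≈ 16.4000 · 0.4243 ≈ 6.9579
Margin = 1.282 · 6.9579 ≈ 8.9201
Interval: (104.0799, 121.9201)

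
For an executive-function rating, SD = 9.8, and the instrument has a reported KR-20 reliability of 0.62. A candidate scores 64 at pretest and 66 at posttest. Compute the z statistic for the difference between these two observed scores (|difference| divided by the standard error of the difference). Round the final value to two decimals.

SEM = 9.800 · √(1 − 0.620) = 9.800 · √0.380 ≈ 9.800 · 0.616 ≈ 6.041
SE_diff = SEM · √2 ≈ 6.041 · 1.414 ≈ 8.543
z = |64 − 66| / 8.543 = 2 / 8.543 ≈ 0.234

0.23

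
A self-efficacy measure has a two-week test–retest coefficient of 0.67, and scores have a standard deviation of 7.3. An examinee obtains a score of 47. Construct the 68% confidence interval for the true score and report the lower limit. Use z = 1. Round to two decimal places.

42.81

SEM = 7.300·√(1 − 0.670) ≃ 4.194
Half-width = 1·4.194 ≃ 4.194
Lower bound: 47 − 4.194 = 42.806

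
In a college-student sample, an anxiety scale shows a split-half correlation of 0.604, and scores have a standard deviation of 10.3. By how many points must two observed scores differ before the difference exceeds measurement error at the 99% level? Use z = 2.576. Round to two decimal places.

r_full = 2·0.604 / (1 + 0.604) ≃ 0.753
SEM = 10.300 · √(1 − 0.753) = 10.300 · √0.247 ≃ 10.300 · 0.497 ≃ 5.118
SE_diff = SEM · √2 ≃ 5.118 · 1.414 ≃ 7.238
Minimum reliable difference = 2.576 · SE_diff ≃ 2.576 · 7.238 ≃ 18.644

18.64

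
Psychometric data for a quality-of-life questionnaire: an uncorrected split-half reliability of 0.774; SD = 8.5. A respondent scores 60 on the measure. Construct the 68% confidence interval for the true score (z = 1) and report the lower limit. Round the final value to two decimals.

56.97

Full-length reliability (Spearman-Brown) = 2(0.774)/(1+0.774) ≃ 0.873
SEM = 8.500 × √(1 − 0.873) = 8.500 × √0.127 ≃ 8.500 × 0.357 ≃ 3.034
Margin = 1 × 3.034 ≃ 3.034
Lower bound: 60 − 3.034 = 56.966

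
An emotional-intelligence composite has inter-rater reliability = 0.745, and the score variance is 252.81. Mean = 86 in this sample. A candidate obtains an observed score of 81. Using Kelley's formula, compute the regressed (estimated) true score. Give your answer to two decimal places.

82.28

T̂ = r·X + (1 − r)·M = 0.74500·81 + 0.25500·86 = 60.34500 + 21.93000 ≃ 82.27500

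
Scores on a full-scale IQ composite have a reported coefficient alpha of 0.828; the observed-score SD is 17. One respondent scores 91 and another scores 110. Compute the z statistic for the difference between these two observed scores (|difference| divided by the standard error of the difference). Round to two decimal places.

1.91

SEM = 17.000 · √(1 − 0.828) = 17.000 · √0.172 ≈ 17.000 · 0.415 ≈ 7.050
SE_diff = √2 · SEM ≈ 9.971
z = |91 − 110| / 9.971 = 19 / 9.971 ≈ 1.906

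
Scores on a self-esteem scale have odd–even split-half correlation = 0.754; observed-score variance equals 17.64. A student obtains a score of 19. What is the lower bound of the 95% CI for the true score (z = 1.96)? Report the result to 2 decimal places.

15.92

SD = √17.64 ≈ 4.200
Spearman-Brown: r = 2(0.754) / (1 + 0.754) = 1.508 / 1.754 ≈ 0.860
SEM = 4.200 × √(1 − 0.860) = 4.200 × √0.140 ≈ 4.200 × 0.375 ≈ 1.573
Half-width = 1.96×1.573 ≈ 3.083
Lower limit = 19 − 3.083 ≈ 15.917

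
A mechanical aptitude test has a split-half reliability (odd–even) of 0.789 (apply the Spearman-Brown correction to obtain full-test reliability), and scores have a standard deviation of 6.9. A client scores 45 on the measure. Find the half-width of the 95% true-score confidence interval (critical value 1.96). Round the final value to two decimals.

Spearman-Brown: r = 2(0.789) / (1 + 0.789) = 1.57800 / 1.78900 ≈ 0.88206
The standard error of measurement is 6.90000×√(1 − 0.88206) ≈ 6.90000×0.34343 ≈ 2.36966.
Margin = 1.96 × 2.36966 ≈ 4.64452

4.64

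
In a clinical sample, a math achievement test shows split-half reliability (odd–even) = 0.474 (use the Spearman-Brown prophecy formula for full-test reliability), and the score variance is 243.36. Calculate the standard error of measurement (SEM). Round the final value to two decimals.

SD = √243.36 ≈ 15.600
Full-length reliability (Spearman-Brown) = 2(0.474)/(1+0.474) ≈ 0.643
SEM = 15.600*√(1 − 0.643) ≈ 9.319

9.32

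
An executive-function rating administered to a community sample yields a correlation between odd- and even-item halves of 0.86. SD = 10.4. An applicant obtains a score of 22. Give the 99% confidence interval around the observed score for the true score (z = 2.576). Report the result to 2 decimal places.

[14.65, 29.35]

Full-length reliability (Spearman-Brown) = 2(0.86)/(1+0.86) ≈ 0.9247
SEM = 10.4000 × √(1 − 0.9247) = 10.4000 × √0.0753 ≈ 10.4000 × 0.2744 ≈ 2.8533
2.576 × SEM ≈ 7.3500
99% CI: 22 ± 7.3500 = [14.6500, 29.3500]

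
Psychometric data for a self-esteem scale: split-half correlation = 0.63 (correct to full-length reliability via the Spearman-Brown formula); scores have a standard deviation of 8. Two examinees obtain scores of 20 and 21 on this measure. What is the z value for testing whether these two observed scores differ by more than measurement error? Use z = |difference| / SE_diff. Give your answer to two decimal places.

0.19

Spearman-Brown: r = 2(0.63) / (1 + 0.63) = 1.260 / 1.630 ≈ 0.773
The standard error of measurement is 8.000*√(1 − 0.773) ≈ 8.000*0.476 ≈ 3.812.
SE_diff = √2 * SEM ≈ 5.390
z = 1 / 5.390 ≈ 0.186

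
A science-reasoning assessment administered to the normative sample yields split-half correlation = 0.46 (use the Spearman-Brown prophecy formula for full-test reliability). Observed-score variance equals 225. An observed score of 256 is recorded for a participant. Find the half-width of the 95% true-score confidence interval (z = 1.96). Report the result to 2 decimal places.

SD = √225 = 15.00000
Full-length reliability (Spearman-Brown) = 2(0.46)/(1+0.46) ≈ 0.63014
The standard error of measurement is 15.00000×√(1 − 0.63014) ≈ 15.00000×0.60816 ≈ 9.12245.
1.96 × SEM ≈ 17.88001

17.88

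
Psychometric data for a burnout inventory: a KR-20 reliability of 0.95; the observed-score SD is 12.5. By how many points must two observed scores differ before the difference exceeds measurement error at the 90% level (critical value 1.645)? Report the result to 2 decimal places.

The standard error of measurement is 12.500×√(1 − 0.950) ≈ 12.500×0.224 ≈ 2.795.
SE_diff = √2 × SEM ≈ 3.953
Minimum reliable difference = 1.645 × SE_diff ≈ 1.645 × 3.953 ≈ 6.502

6.50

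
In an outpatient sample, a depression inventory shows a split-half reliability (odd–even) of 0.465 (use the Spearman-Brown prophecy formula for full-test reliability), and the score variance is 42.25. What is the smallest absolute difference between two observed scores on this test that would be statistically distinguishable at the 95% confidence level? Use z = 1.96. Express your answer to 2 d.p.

10.89

σ = 42.25^(1/2) = 6.500
r_full = 2·0.465 / (1 + 0.465) ≃ 0.635
SEM = 6.500·√(1 − 0.635) ≃ 3.928
Standard error of the difference = 3.928·√2 ≃ 5.555
Minimum reliable difference = 1.96 · SE_diff ≃ 1.96 · 5.555 ≃ 10.888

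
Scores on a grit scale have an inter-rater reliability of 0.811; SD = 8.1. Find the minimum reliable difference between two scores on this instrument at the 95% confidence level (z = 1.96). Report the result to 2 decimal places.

9.76

SEM = 8.100×√(1 − 0.811) ≈ 3.521
SE_diff = SEM × √2 ≈ 3.521 × 1.414 ≈ 4.980
Smallest detectable difference = 1.96×4.980 ≈ 9.761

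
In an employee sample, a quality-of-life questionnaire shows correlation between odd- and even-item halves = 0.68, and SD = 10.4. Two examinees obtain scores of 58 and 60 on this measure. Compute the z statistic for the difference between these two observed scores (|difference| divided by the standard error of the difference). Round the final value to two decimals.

0.31

Spearman-Brown: r = 2(0.68) / (1 + 0.68) = 1.3600 / 1.6800 ≃ 0.8095
SEM = 10.4000 × √(1 − 0.8095) = 10.4000 × √0.1905 ≃ 10.4000 × 0.4364 ≃ 4.5389
SE_diff = SEM × √2 ≃ 4.5389 × 1.4142 ≃ 6.4190
z = |58 − 60| / 6.4190 = 2 / 6.4190 ≃ 0.3116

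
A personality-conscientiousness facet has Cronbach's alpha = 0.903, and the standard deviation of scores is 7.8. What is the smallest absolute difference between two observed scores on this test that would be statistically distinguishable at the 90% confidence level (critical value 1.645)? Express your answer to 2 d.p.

The standard error of measurement is 7.8000·√(1 − 0.9030) ≈ 7.8000·0.3114 ≈ 2.4293.
Standard error of the difference = 2.4293·√2 ≈ 3.4355
Minimum reliable difference = 1.645 · SE_diff ≈ 1.645 · 3.4355 ≈ 5.6515

5.65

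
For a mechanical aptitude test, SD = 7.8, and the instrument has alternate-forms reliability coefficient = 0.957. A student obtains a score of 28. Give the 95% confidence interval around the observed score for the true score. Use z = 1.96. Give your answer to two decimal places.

[24.83, 31.17]

SEM = 7.80000 · √(1 − 0.95700) = 7.80000 · √0.04300 ≃ 7.80000 · 0.20736 ≃ 1.61744
Half-width = 1.96·1.61744 ≃ 3.17019
Interval: (24.82981, 31.17019)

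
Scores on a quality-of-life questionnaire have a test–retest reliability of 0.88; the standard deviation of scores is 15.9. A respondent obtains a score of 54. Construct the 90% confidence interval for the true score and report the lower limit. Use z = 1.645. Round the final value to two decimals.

44.94

SEM = 15.900 · √(1 − 0.880) = 15.900 · √0.120 ≃ 15.900 · 0.346 ≃ 5.508
Half-width = 1.645·5.508 ≃ 9.061
Lower limit = 54 − 9.061 ≃ 44.939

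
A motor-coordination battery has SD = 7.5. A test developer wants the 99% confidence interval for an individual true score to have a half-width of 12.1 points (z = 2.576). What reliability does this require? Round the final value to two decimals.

SEM needed = half-width / z = 12.1/2.576 ≈ 4.6972
r = 1 − (4.6972/7.5)² ≈ 1 − 0.3922 ≈ 0.6078

0.61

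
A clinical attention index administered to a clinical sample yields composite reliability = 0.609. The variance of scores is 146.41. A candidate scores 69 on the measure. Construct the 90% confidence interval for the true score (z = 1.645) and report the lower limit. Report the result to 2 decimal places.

56.55

SD = √146.41 ≈ 12.10000
SEM = 12.10000 * √(1 − 0.60900) = 12.10000 * √0.39100 ≈ 12.10000 * 0.62530 ≈ 7.56613
Margin = 1.645 * 7.56613 ≈ 12.44628
Lower bound: 69 − 12.44628 = 56.55372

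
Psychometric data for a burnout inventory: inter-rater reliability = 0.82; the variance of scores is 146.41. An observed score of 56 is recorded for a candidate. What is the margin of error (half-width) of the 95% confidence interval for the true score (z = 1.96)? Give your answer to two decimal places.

10.06

σ = 146.41^(1/2) = 12.1000
The standard error of measurement is 12.1000·√(1 − 0.8200) ≃ 12.1000·0.4243 ≃ 5.1336.
1.96 · SEM ≃ 10.0618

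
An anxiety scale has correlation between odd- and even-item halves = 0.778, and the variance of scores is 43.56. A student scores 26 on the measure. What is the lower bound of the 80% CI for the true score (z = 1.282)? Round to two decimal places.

23.01

σ = 43.56^(1/2) = 6.6000
Full-length reliability (Spearman-Brown) = 2(0.778)/(1+0.778) ≈ 0.8751
SEM = 6.6000 * √(1 − 0.8751) = 6.6000 * √0.1249 ≈ 6.6000 * 0.3534 ≈ 2.3321
1.282 * SEM ≈ 2.9898
Lower bound: 26 − 2.9898 = 23.0102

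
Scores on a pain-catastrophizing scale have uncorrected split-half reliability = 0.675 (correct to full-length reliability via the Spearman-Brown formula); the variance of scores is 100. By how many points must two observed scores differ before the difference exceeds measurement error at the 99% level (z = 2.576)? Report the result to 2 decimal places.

σ = 100^(1/2) = 10.000
r_full = 2·0.675 / (1 + 0.675) ≈ 0.806
SEM = 10.000 × √(1 − 0.806) = 10.000 × √0.194 ≈ 10.000 × 0.440 ≈ 4.405
SE_diff = SEM × √2 ≈ 4.405 × 1.414 ≈ 6.229
Minimum reliable difference = 2.576 × SE_diff ≈ 2.576 × 6.229 ≈ 16.047

16.05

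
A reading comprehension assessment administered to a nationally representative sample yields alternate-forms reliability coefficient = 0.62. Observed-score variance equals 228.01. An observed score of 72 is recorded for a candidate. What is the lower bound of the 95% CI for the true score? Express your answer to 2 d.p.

SD = √228.01 = 15.1000
SEM = 15.1000·√(1 − 0.6200) ≃ 9.3083
1.96 · SEM ≃ 18.2442
Lower limit = 72 − 18.2442 ≃ 53.7558

53.76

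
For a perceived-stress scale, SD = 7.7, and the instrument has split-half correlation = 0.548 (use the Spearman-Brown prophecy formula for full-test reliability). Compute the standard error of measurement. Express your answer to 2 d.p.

4.16

Spearman-Brown: r = 2(0.548) / (1 + 0.548) = 1.096 / 1.548 ≈ 0.708
SEM = 7.700 · √(1 − 0.708) = 7.700 · √0.292 ≈ 7.700 · 0.540 ≈ 4.161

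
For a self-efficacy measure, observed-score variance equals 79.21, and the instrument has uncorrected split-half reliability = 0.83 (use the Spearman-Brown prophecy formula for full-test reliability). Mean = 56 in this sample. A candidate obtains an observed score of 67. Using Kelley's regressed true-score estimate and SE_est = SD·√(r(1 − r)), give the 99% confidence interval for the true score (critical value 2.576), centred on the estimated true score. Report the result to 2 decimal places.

σ = 79.21^(1/2) = 8.900
Spearman-Brown: r = 2(0.83) / (1 + 0.83) = 1.660 / 1.830 ≃ 0.907
T̂ = r·X + (1 − r)·M = 0.907×67 + 0.093×56 ≃ 60.776 + 5.202 ≃ 65.978
SE_est = 8.900·√[r(1 − r)] ≃ 2.584
CI = 65.978 ± 2.576 × 2.584 → [59.323, 72.633]

[59.32, 72.63]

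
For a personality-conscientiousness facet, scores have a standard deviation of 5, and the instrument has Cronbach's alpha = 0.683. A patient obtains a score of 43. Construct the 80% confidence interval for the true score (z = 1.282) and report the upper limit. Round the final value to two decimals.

SEM = 5.000 * √(1 − 0.683) = 5.000 * √0.317 ≃ 5.000 * 0.563 ≃ 2.815
Half-width = 1.282*2.815 ≃ 3.609
Upper bound: 43 + 3.609 = 46.609

46.61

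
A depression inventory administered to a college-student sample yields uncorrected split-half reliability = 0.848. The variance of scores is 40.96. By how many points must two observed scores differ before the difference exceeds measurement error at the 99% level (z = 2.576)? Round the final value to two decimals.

6.69

σ = 40.96^(1/2) = 6.4000
r_full = 2·0.848 / (1 + 0.848) ≈ 0.9177
SEM = 6.4000 * √(1 − 0.9177) = 6.4000 * √0.0823 ≈ 6.4000 * 0.2868 ≈ 1.8355
Standard error of the difference = 1.8355·√2 ≈ 2.5958
Smallest detectable difference = 2.576*2.5958 ≈ 6.6867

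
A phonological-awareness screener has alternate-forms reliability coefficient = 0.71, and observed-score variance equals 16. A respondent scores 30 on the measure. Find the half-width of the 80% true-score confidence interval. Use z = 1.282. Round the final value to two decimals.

SD = √16 = 4.00000
SEM = 4.00000 * √(1 − 0.71000) = 4.00000 * √0.29000 ≈ 4.00000 * 0.53852 ≈ 2.15407
Margin = 1.282 * 2.15407 ≈ 2.76151

2.76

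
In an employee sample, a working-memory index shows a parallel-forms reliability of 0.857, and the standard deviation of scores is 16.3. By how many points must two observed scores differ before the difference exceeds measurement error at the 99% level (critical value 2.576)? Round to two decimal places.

The standard error of measurement is 16.300·√(1 − 0.857) ≈ 16.300·0.378 ≈ 6.164.
SE_diff = √2 · SEM ≈ 8.717
Minimum reliable difference = 2.576 · SE_diff ≈ 2.576 · 8.717 ≈ 22.455

22.46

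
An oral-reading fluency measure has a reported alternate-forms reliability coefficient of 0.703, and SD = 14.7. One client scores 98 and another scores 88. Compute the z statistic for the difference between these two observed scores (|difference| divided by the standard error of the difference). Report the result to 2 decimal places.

The standard error of measurement is 14.70000*√(1 − 0.70300) ≈ 14.70000*0.54498 ≈ 8.01116.
SE_diff = √2 * SEM ≈ 11.32950
z = |98 − 88| / 11.32950 = 10 / 11.32950 ≈ 0.88265

0.88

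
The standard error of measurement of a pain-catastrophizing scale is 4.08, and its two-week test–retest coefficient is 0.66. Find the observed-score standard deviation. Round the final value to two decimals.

SD = 4.08 / √(1 − 0.66) ≃ 6.997

7.00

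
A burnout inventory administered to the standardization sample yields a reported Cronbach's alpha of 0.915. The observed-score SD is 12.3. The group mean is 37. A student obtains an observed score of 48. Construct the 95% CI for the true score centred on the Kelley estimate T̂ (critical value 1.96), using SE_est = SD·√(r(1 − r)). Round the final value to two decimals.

[40.34, 53.79]

Estimated true score = 0.9150·48 + (1 − 0.9150)·37 ≈ 47.0650
SE_est = SD · √(r(1 − r)) = 12.3000 · √0.0778 ≈ 12.3000 · 0.2789 ≈ 3.4302
CI = 47.0650 ± 1.96 · 3.4302 → [40.3417, 53.7883]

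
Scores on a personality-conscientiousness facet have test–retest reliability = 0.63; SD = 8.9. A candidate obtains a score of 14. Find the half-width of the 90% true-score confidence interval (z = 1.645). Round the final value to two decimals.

8.91

The standard error of measurement is 8.900*√(1 − 0.630) ≈ 8.900*0.608 ≈ 5.414.
1.645 * SEM ≈ 8.905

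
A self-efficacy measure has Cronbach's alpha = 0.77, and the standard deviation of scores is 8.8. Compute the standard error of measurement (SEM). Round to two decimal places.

SEM = 8.80000*√(1 − 0.77000) ≈ 4.22033

4.22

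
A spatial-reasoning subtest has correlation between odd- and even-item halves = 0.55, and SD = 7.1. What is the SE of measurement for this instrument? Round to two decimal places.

Full-length reliability (Spearman-Brown) = 2(0.55)/(1+0.55) ≈ 0.710
SEM = 7.100 · √(1 − 0.710) = 7.100 · √0.290 ≈ 7.100 · 0.539 ≈ 3.826

3.83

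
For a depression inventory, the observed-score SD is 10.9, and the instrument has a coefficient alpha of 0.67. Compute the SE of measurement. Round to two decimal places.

6.26

The standard error of measurement is 10.9000×√(1 − 0.6700) ≈ 10.9000×0.5745 ≈ 6.2616.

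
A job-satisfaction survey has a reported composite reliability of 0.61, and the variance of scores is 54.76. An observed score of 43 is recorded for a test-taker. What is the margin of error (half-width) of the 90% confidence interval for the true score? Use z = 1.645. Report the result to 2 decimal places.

7.60

σ = 54.76^(1/2) = 7.4000
SEM = 7.4000 · √(1 − 0.6100) = 7.4000 · √0.3900 ≃ 7.4000 · 0.6245 ≃ 4.6213
1.645 · SEM ≃ 7.6020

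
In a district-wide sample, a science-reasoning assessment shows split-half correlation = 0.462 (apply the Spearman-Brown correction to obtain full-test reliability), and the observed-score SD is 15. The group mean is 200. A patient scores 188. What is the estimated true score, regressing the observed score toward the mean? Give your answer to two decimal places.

192.42

r_full = 2·0.462 / (1 + 0.462) ≈ 0.632
Estimated true score = 0.632*188 + (1 − 0.632)*200 ≈ 192.416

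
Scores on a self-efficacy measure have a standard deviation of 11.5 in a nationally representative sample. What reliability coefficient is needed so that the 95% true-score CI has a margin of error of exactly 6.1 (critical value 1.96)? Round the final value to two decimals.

SEM needed = half-width / z = 6.1/1.96 ≃ 3.112
r = 1 − (SEM / SD)² = 1 − (3.112 / 11.5)² ≃ 1 − 0.073 ≃ 0.927

0.93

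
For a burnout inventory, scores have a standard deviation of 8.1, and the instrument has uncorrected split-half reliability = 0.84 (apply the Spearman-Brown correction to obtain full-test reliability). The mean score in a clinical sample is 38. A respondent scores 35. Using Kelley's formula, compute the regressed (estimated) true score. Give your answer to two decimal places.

35.26

r_full = 2·0.84 / (1 + 0.84) ≃ 0.9130
Estimated true score = 0.9130*35 + (1 − 0.9130)*38 ≃ 35.2609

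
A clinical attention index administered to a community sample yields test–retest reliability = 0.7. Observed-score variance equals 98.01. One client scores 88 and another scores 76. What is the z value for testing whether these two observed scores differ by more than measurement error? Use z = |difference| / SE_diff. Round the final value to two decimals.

1.56

SD = √98.01 ≈ 9.9000
The standard error of measurement is 9.9000*√(1 − 0.7000) ≈ 9.9000*0.5477 ≈ 5.4225.
Standard error of the difference = 5.4225·√2 ≈ 7.6685
z = 12 / 7.6685 ≈ 1.5648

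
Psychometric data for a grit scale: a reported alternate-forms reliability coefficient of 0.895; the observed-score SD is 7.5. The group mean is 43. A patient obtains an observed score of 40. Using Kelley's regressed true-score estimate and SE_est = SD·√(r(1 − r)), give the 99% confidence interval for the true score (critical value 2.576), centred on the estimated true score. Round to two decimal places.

T̂ = 0.895(40) + 0.105(43) ≈ 40.315
SE_est = SD · √(r(1 − r)) = 7.500 · √0.094 ≈ 7.500 · 0.307 ≈ 2.299
CI = 40.315 ± 2.576 · 2.299 → [34.392, 46.238]

[34.39, 46.24]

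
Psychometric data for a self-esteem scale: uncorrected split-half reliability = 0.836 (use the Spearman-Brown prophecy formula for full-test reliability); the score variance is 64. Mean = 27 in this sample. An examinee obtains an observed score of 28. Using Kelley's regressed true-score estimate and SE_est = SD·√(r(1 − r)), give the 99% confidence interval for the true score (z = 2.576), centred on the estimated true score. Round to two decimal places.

[22.03, 33.79]

σ = 64^(1/2) = 8.0000
r_full = 2·0.836 / (1 + 0.836) ≈ 0.9107
T̂ = 0.9107(28) + 0.0893(27) ≈ 27.9107
SE_est = SD · √(r(1 − r)) = 8.0000 · √0.0813 ≈ 8.0000 · 0.2852 ≈ 2.2817
99% CI: 27.9107 ± 5.8776 ≈ (22.0330, 33.7883)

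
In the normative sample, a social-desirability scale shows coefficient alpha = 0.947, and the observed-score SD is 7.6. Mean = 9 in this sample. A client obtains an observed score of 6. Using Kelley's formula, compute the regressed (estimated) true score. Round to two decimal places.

T̂ = 0.947(6) + 0.053(9) ≈ 6.159

6.16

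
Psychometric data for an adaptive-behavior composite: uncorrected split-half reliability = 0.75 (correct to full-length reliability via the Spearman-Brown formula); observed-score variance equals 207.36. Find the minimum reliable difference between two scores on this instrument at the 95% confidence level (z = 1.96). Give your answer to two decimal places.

15.09

SD = √207.36 ≈ 14.400
Full-length reliability (Spearman-Brown) = 2(0.75)/(1+0.75) ≈ 0.857
SEM = 14.400·√(1 − 0.857) ≈ 5.443
Standard error of the difference = 5.443·√2 ≈ 7.697
Smallest detectable difference = 1.96·7.697 ≈ 15.086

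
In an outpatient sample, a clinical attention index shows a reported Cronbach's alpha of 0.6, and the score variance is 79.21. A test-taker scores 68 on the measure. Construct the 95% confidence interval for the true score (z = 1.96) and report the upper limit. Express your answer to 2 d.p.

SD = √79.21 = 8.900
SEM = 8.900*√(1 − 0.600) ≈ 5.629
Margin = 1.96 * 5.629 ≈ 11.033
Upper limit = 68 + 11.033 ≈ 79.033

79.03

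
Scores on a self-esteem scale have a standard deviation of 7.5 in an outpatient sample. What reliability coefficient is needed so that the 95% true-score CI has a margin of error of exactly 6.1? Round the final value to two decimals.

Required SEM = 6.1 / 1.96 ≈ 3.112
r = 1 − (SEM / SD)² = 1 − (3.112 / 7.5)² ≈ 1 − 0.172 ≈ 0.828

0.83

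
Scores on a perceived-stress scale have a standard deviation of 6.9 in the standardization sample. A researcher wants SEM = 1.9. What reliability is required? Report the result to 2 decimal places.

0.92

r = 1 − (SEM / SD)² = 1 − (1.9000 / 6.9)² ≈ 1 − 0.0758 ≈ 0.9242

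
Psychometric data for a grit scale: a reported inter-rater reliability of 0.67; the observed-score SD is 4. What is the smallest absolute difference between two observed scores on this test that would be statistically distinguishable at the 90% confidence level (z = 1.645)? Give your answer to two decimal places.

The standard error of measurement is 4.0000×√(1 − 0.6700) ≈ 4.0000×0.5745 ≈ 2.2978.
SE_diff = SEM × √2 ≈ 2.2978 × 1.4142 ≈ 3.2496
Minimum reliable difference = 1.645 × SE_diff ≈ 1.645 × 3.2496 ≈ 5.3456

5.35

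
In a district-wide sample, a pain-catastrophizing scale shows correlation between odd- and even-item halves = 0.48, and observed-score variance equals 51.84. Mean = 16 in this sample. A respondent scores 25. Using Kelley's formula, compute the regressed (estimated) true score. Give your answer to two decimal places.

Spearman-Brown: r = 2(0.48) / (1 + 0.48) = 0.960 / 1.480 ≃ 0.649
Estimated true score = 0.649*25 + (1 − 0.649)*16 ≃ 21.838

21.84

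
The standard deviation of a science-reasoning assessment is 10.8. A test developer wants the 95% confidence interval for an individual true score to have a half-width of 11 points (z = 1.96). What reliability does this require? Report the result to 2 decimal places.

0.73

SEM needed = half-width / z = 11/1.96 ≈ 5.612
r = 1 − (5.612/10.8)² ≈ 1 − 0.270 ≈ 0.730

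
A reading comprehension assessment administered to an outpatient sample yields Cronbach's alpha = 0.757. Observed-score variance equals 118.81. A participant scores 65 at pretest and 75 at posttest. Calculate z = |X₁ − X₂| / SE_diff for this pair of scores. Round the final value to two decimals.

σ = 118.81^(1/2) = 10.90000
SEM = 10.90000×√(1 − 0.75700) ≃ 5.37316
SE_diff = √2 × SEM ≃ 7.59879
z = 10 / 7.59879 ≃ 1.31600

1.32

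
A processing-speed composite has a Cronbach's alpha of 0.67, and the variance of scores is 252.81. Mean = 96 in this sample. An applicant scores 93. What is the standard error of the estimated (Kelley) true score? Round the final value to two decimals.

7.48

SD = √252.81 = 15.900
SE_est = 15.900×√(0.670×0.330) ≈ 7.476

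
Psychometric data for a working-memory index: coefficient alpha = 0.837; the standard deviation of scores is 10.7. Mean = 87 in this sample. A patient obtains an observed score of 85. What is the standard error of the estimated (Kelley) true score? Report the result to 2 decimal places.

3.95

SE_est = 10.700×√(0.837×0.163) ≈ 3.952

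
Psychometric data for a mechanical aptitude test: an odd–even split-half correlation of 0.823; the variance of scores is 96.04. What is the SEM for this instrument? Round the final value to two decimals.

σ = 96.04^(1/2) = 9.80000
Spearman-Brown: r = 2(0.823) / (1 + 0.823) = 1.64600 / 1.82300 ≈ 0.90291
SEM = 9.80000×√(1 − 0.90291) ≈ 3.05365

3.05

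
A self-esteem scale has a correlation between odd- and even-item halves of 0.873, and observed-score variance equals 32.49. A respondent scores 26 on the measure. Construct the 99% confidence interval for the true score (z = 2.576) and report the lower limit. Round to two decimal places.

SD = √32.49 ≈ 5.70000
Spearman-Brown: r = 2(0.873) / (1 + 0.873) = 1.74600 / 1.87300 ≈ 0.93219
The standard error of measurement is 5.70000*√(1 − 0.93219) ≈ 5.70000*0.26040 ≈ 1.48425.
2.576 * SEM ≈ 3.82343
Lower bound: 26 − 3.82343 = 22.17657

22.18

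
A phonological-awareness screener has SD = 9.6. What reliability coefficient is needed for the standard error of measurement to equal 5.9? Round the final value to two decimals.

r = 1 − (5.9000/9.6)² ≃ 1 − 0.3777 ≃ 0.6223

0.62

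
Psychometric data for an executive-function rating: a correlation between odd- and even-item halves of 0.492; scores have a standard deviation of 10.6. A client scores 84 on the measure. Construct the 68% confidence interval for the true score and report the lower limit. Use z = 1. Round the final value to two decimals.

Full-length reliability (Spearman-Brown) = 2(0.492)/(1+0.492) ≈ 0.6595
The standard error of measurement is 10.6000·√(1 − 0.6595) ≈ 10.6000·0.5835 ≈ 6.1852.
Margin = 1 · 6.1852 ≈ 6.1852
Lower bound: 84 − 6.1852 = 77.8148

77.81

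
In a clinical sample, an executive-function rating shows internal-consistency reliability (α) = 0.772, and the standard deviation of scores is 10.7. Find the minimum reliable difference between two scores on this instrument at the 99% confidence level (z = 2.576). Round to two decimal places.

SEM = 10.70000 · √(1 − 0.77200) = 10.70000 · √0.22800 ≈ 10.70000 · 0.47749 ≈ 5.10918
SE_diff = √2 · SEM ≈ 7.22547
Minimum reliable difference = 2.576 · SE_diff ≈ 2.576 · 7.22547 ≈ 18.61281

18.61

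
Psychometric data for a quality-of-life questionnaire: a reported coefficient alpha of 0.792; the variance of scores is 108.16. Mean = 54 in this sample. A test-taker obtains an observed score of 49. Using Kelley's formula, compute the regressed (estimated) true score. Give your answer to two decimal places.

Estimated true score = 0.7920·49 + (1 − 0.7920)·54 ≃ 50.0400

50.04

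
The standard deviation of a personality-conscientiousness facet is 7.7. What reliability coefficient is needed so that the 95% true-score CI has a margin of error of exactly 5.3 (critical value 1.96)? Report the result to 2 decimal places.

0.88

Required SEM = 5.3 / 1.96 ≈ 2.704
Required reliability = 1 − (SEM/SD)² = 1 − 0.123 ≈ 0.877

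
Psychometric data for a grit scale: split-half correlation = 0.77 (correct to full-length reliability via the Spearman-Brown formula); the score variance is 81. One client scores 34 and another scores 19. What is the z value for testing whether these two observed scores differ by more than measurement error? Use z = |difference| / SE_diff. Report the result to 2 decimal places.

3.27

SD = √81 = 9.0000
Spearman-Brown: r = 2(0.77) / (1 + 0.77) = 1.5400 / 1.7700 ≃ 0.8701
SEM = 9.0000×√(1 − 0.8701) ≃ 3.2443
Standard error of the difference = 3.2443·√2 ≃ 4.5881
z = |34 − 19| / 4.5881 = 15 / 4.5881 ≃ 3.2693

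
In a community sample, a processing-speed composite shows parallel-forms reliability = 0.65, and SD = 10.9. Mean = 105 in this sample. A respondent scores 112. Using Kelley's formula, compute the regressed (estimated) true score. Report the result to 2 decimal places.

109.55

T̂ = 0.650(112) + 0.350(105) ≈ 109.550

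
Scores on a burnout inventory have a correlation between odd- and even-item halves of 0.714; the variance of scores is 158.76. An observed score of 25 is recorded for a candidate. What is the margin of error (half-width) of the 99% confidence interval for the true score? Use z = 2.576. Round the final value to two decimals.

σ = 158.76^(1/2) = 12.600
Spearman-Brown: r = 2(0.714) / (1 + 0.714) = 1.428 / 1.714 ≈ 0.833
SEM = 12.600×√(1 − 0.833) ≈ 5.147
Margin = 2.576 × 5.147 ≈ 13.258

13.26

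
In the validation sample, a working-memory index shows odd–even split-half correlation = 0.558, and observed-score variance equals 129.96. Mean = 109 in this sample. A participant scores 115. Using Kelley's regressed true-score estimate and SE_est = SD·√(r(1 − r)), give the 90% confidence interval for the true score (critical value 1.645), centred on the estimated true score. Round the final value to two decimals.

σ = 129.96^(1/2) = 11.400
r_full = 2·0.558 / (1 + 0.558) ≈ 0.716
T̂ = 0.716(115) + 0.284(109) ≈ 113.298
SE_est = SD · √(r(1 − r)) = 11.400 · √0.203 ≈ 11.400 · 0.451 ≈ 5.139
90% CI: 113.298 ± 8.454 ≈ (104.844, 121.752)

[104.84, 121.75]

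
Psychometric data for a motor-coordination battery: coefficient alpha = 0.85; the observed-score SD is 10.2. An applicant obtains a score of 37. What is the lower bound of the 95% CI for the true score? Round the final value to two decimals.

SEM = 10.200·√(1 − 0.850) ≈ 3.950
Margin = 1.96 · 3.950 ≈ 7.743
Lower bound: 37 − 7.743 = 29.257

29.26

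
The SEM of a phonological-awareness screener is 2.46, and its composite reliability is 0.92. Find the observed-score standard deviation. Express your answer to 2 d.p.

8.70

SD = 2.46 / √(1 − 0.92) ≈ 8.69741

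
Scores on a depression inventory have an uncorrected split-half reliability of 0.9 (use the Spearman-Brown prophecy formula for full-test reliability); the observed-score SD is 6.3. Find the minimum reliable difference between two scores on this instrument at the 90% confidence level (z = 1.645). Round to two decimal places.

r_full = 2·0.9 / (1 + 0.9) ≈ 0.9474
SEM = 6.3000×√(1 − 0.9474) ≈ 1.4453
SE_diff = √2 × SEM ≈ 2.0440
Smallest detectable difference = 1.645×2.0440 ≈ 3.3624

3.36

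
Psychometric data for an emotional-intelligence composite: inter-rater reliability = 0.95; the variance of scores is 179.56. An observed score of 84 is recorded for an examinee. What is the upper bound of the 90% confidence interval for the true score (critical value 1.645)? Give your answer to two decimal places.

88.93

SD = √179.56 ≈ 13.400
SEM = 13.400 × √(1 − 0.950) = 13.400 × √0.050 ≈ 13.400 × 0.224 ≈ 2.996
Margin = 1.645 × 2.996 ≈ 4.929
Upper limit = 84 + 4.929 ≈ 88.929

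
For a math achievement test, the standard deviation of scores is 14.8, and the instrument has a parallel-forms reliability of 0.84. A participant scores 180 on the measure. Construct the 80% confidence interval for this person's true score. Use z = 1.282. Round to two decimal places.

SEM = 14.80000 · √(1 − 0.84000) = 14.80000 · √0.16000 ≈ 14.80000 · 0.40000 ≈ 5.92000
Half-width = 1.282·5.92000 ≈ 7.58944
80% CI: 180 ± 7.58944 = [172.41056, 187.58944]

[172.41, 187.59]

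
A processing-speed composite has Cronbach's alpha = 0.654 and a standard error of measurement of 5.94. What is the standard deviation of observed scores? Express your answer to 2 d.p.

10.10

σ = SEM·(1 − r)^(−1/2) ≃ 5.94·1.7001 ≃ 10.0983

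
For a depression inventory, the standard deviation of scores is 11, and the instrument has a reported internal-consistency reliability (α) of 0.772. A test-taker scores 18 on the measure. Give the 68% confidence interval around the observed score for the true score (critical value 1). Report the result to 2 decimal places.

[12.75, 23.25]

The standard error of measurement is 11.000·√(1 − 0.772) ≈ 11.000·0.477 ≈ 5.252.
1 · SEM ≈ 5.252
68% CI: 18 ± 5.252 = [12.748, 23.252]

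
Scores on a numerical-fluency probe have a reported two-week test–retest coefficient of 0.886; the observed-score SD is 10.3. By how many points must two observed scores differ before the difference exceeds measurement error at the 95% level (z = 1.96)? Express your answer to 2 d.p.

9.64

SEM = 10.30000 * √(1 − 0.88600) = 10.30000 * √0.11400 ≈ 10.30000 * 0.33764 ≈ 3.47768
SE_diff = √2 * SEM ≈ 4.91818
Minimum reliable difference = 1.96 * SE_diff ≈ 1.96 * 4.91818 ≈ 9.63964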